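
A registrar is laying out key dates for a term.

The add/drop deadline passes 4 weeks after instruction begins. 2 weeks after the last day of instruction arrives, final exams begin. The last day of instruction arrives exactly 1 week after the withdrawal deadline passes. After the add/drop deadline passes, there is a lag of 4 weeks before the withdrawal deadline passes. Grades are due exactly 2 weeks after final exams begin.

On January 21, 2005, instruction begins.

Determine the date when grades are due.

Instruction begins: Jan 21, 2005.
The add/drop deadline passes: Jan 21, 2005 + 4 weeks = Feb 18, 2005.
The withdrawal deadline passes: Feb 18, 2005 + 4 weeks = Mar 18, 2005.
The last day of instruction arrives: Mar 18, 2005 + 1 week = Mar 25, 2005.
Final exams begin: Mar 25, 2005 + 2 weeks = Apr 8, 2005.
Grades are due: Apr 8, 2005 + 2 weeks = Apr 22, 2005.

April 22, 2005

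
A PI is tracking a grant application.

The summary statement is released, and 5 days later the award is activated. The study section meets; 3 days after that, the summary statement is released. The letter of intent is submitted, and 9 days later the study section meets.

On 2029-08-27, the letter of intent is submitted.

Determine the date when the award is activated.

The letter of intent is submitted: Aug 27, 2029.
The study section meets: Aug 27, 2029 + 9 days = Sep 5, 2029.
The summary statement is released: Sep 5, 2029 + 3 days = Sep 8, 2029.
The award is activated: Sep 8, 2029 + 5 days = Sep 13, 2029.

2029-09-13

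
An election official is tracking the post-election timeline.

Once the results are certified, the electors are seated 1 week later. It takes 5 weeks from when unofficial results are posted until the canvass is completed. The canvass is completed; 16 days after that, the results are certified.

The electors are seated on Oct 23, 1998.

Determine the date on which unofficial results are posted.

The electors are seated: Oct 23, 1998.
The results are certified: Oct 23, 1998 − 1 week = Oct 16, 1998.
The canvass is completed: Oct 16, 1998 − 16 days = Sep 30, 1998.
Unofficial results are posted: Sep 30, 1998 − 5 weeks = Aug 26, 1998.

Aug 26, 1998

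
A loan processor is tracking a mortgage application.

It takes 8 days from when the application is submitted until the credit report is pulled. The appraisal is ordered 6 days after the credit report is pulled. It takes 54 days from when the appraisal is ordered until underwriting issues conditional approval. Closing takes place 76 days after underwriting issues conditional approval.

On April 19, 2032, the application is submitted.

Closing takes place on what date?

September 10, 2032

The application is submitted: Apr 19, 2032.
The credit report is pulled: Apr 19, 2032 + 8 days = Apr 27, 2032.
The appraisal is ordered: Apr 27, 2032 + 6 days = May 3, 2032.
Underwriting issues conditional approval: May 3, 2032 + 54 days = Jun 26, 2032.
Closing takes place: Jun 26, 2032 + 76 days = Sep 10, 2032.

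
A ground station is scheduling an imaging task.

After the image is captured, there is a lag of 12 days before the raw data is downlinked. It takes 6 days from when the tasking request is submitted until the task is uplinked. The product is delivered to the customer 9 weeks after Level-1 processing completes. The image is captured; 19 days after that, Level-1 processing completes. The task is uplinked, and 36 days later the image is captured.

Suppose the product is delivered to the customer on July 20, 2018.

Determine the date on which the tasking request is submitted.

The product is delivered to the customer: Jul 20, 2018.
Level-1 processing completes: Jul 20, 2018 − 9 weeks = May 18, 2018.
The image is captured: May 18, 2018 − 19 days = Apr 29, 2018.
The task is uplinked: Apr 29, 2018 − 36 days = Mar 24, 2018.
The tasking request is submitted: Mar 24, 2018 − 6 days = Mar 18, 2018.

March 18, 2018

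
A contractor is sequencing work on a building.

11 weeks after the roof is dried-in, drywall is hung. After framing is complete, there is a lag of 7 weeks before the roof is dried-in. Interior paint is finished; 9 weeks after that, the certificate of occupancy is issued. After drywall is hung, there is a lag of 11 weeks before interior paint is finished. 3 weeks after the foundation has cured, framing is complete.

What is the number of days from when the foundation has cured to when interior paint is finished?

Causal path: the foundation has cured → framing is complete → the roof is dried-in → drywall is hung → interior paint is finished.
Total delay along the path: 3 + 7 + 11 + 11 weeks = 32 weeks = 224 days.

224 days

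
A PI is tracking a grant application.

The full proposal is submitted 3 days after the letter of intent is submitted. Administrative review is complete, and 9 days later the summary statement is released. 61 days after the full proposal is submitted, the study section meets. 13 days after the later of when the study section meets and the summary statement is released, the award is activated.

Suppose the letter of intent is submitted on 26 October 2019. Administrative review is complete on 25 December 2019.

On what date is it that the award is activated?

The letter of intent is submitted: Oct 26, 2019.
The full proposal is submitted: Oct 26, 2019 + 3 days = Oct 29, 2019.
The study section meets: Oct 29, 2019 + 61 days = Dec 29, 2019.
Administrative review is complete: Dec 25, 2019.
The summary statement is released: Dec 25, 2019 + 9 days = Jan 3, 2020.
Both prerequisites met — the study section meets (Dec 29, 2019), the summary statement is released (Jan 3, 2020); the later is Jan 3, 2020.
The award is activated: Jan 3, 2020 + 13 days = Jan 16, 2020.

16 January 2020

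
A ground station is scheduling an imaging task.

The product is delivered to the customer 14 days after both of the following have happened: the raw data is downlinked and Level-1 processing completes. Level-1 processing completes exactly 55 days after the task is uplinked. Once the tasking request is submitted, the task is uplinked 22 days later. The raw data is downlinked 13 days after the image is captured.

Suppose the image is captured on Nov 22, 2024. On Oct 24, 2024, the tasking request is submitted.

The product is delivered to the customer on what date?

The image is captured: Nov 22, 2024.
The raw data is downlinked: Nov 22, 2024 + 13 days = Dec 5, 2024.
The tasking request is submitted: Oct 24, 2024.
The task is uplinked: Oct 24, 2024 + 22 days = Nov 15, 2024.
Level-1 processing completes: Nov 15, 2024 + 55 days = Jan 9, 2025.
Both prerequisites met — the raw data is downlinked (Dec 5, 2024), Level-1 processing completes (Jan 9, 2025); the later is Jan 9, 2025.
The product is delivered to the customer: Jan 9, 2025 + 14 days = Jan 23, 2025.

Jan 23, 2025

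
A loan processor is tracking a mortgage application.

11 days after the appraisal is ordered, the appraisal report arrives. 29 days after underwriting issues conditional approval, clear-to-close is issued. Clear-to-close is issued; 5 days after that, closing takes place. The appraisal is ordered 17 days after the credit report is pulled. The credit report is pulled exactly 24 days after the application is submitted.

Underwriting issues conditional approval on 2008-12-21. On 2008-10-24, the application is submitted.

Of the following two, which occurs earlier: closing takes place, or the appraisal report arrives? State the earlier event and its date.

Underwriting issues conditional approval: Dec 21, 2008.
Clear-to-close is issued: Dec 21, 2008 + 29 days = Jan 19, 2009.
Closing takes place: Jan 19, 2009 + 5 days = Jan 24, 2009.
The application is submitted: Oct 24, 2008.
The credit report is pulled: Oct 24, 2008 + 24 days = Nov 17, 2008.
The appraisal is ordered: Nov 17, 2008 + 17 days = Dec 4, 2008.
The appraisal report arrives: Dec 4, 2008 + 11 days = Dec 15, 2008.
Comparing: closing takes place on Jan 24, 2009 vs the appraisal report arrives on Dec 15, 2008. Earlier: the appraisal report arrives.

The appraisal report arrives — 2008-12-15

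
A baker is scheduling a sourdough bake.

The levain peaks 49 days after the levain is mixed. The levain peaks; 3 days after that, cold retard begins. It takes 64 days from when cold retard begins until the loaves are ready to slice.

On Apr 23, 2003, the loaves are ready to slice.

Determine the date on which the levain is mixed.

The loaves are ready to slice: Apr 23, 2003.
Cold retard begins: Apr 23, 2003 − 64 days = Feb 18, 2003.
The levain peaks: Feb 18, 2003 − 3 days = Feb 15, 2003.
The levain is mixed: Feb 15, 2003 − 49 days = Dec 28, 2002.

Dec 28, 2002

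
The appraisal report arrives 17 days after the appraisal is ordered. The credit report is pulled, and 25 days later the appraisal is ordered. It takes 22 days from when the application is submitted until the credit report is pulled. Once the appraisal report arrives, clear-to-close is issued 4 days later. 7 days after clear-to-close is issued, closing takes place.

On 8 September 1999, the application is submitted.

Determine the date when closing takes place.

The application is submitted: Sep 8, 1999.
The credit report is pulled: Sep 8, 1999 + 22 days = Sep 30, 1999.
The appraisal is ordered: Sep 30, 1999 + 25 days = Oct 25, 1999.
The appraisal report arrives: Oct 25, 1999 + 17 days = Nov 11, 1999.
Clear-to-close is issued: Nov 11, 1999 + 4 days = Nov 15, 1999.
Closing takes place: Nov 15, 1999 + 7 days = Nov 22, 1999.

22 November 1999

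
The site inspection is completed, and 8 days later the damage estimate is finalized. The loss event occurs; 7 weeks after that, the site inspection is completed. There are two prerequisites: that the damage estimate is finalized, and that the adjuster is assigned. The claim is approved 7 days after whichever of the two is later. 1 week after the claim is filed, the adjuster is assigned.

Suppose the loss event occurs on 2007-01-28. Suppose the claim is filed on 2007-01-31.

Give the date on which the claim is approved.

2007-04-02

The loss event occurs: Jan 28, 2007.
The site inspection is completed: Jan 28, 2007 + 7 weeks = Mar 18, 2007.
The damage estimate is finalized: Mar 18, 2007 + 8 days = Mar 26, 2007.
The claim is filed: Jan 31, 2007.
The adjuster is assigned: Jan 31, 2007 + 1 week = Feb 7, 2007.
Both prerequisites met — the damage estimate is finalized (Mar 26, 2007), the adjuster is assigned (Feb 7, 2007); the later is Mar 26, 2007.
The claim is approved: Mar 26, 2007 + 7 days = Apr 2, 2007.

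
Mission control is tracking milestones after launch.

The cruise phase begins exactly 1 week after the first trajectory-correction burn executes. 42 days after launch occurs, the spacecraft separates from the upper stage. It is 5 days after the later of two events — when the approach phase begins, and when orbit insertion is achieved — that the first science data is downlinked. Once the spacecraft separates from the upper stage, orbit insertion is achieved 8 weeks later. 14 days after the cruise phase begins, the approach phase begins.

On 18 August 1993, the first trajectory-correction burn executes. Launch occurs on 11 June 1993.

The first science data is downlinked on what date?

22 September 1993

The first trajectory-correction burn executes: Aug 18, 1993.
The cruise phase begins: Aug 18, 1993 + 1 week = Aug 25, 1993.
The approach phase begins: Aug 25, 1993 + 14 days = Sep 8, 1993.
Launch occurs: Jun 11, 1993.
The spacecraft separates from the upper stage: Jun 11, 1993 + 42 days = Jul 23, 1993.
Orbit insertion is achieved: Jul 23, 1993 + 8 weeks = Sep 17, 1993.
Both prerequisites met — the approach phase begins (Sep 8, 1993), orbit insertion is achieved (Sep 17, 1993); the later is Sep 17, 1993.
The first science data is downlinked: Sep 17, 1993 + 5 days = Sep 22, 1993.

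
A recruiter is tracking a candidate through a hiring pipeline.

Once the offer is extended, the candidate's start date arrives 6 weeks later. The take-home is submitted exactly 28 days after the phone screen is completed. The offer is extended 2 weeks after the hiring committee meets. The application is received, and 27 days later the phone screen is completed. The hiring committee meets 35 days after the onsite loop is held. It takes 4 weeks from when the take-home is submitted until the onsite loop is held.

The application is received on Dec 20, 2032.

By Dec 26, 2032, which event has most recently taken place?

The application is received

The application is received: Dec 20, 2032.
The phone screen is completed: Dec 20, 2032 + 27 days = Jan 16, 2033.
The take-home is submitted: Jan 16, 2033 + 28 days = Feb 13, 2033.
The onsite loop is held: Feb 13, 2033 + 4 weeks = Mar 13, 2033.
The hiring committee meets: Mar 13, 2033 + 35 days = Apr 17, 2033.
The offer is extended: Apr 17, 2033 + 2 weeks = May 1, 2033.
The candidate's start date arrives: May 1, 2033 + 6 weeks = Jun 12, 2033.
Dec 26, 2032 falls between when the application is received (Dec 20, 2032) and when the phone screen is completed (Jan 16, 2033).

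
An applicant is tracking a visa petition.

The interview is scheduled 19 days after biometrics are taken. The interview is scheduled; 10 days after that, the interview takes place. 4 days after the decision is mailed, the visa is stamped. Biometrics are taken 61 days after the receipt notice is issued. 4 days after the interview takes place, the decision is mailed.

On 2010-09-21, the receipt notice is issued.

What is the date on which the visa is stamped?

2010-12-28

The receipt notice is issued: Sep 21, 2010.
Biometrics are taken: Sep 21, 2010 + 61 days = Nov 21, 2010.
The interview is scheduled: Nov 21, 2010 + 19 days = Dec 10, 2010.
The interview takes place: Dec 10, 2010 + 10 days = Dec 20, 2010.
The decision is mailed: Dec 20, 2010 + 4 days = Dec 24, 2010.
The visa is stamped: Dec 24, 2010 + 4 days = Dec 28, 2010.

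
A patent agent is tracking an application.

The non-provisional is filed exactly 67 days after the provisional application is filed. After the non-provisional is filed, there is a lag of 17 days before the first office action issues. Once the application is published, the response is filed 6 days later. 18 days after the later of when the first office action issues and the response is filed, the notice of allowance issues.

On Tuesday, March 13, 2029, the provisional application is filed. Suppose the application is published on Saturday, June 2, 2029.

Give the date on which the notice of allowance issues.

Tuesday, June 26, 2029

The provisional application is filed: Mar 13, 2029.
The non-provisional is filed: Mar 13, 2029 + 67 days = May 19, 2029.
The first office action issues: May 19, 2029 + 17 days = Jun 5, 2029.
The application is published: Jun 2, 2029.
The response is filed: Jun 2, 2029 + 6 days = Jun 8, 2029.
Both prerequisites met — the first office action issues (Jun 5, 2029), the response is filed (Jun 8, 2029); the later is Jun 8, 2029.
The notice of allowance issues: Jun 8, 2029 + 18 days = Jun 26, 2029.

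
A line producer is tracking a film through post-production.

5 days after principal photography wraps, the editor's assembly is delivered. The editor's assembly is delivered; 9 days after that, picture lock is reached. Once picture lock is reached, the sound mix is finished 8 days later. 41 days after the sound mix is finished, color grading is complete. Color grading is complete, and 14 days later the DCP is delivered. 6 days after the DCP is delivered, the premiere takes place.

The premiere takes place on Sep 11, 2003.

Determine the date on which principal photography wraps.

The premiere takes place: Sep 11, 2003.
The DCP is delivered: Sep 11, 2003 − 6 days = Sep 5, 2003.
Color grading is complete: Sep 5, 2003 − 14 days = Aug 22, 2003.
The sound mix is finished: Aug 22, 2003 − 41 days = Jul 12, 2003.
Picture lock is reached: Jul 12, 2003 − 8 days = Jul 4, 2003.
The editor's assembly is delivered: Jul 4, 2003 − 9 days = Jun 25, 2003.
Principal photography wraps: Jun 25, 2003 − 5 days = Jun 20, 2003.

Jun 20, 2003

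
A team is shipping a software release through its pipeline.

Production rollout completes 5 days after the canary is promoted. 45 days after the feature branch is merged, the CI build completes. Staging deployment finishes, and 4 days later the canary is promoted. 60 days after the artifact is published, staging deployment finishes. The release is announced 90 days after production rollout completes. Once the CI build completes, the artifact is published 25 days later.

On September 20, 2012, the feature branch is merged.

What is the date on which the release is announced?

The feature branch is merged: Sep 20, 2012.
The CI build completes: Sep 20, 2012 + 45 days = Nov 4, 2012.
The artifact is published: Nov 4, 2012 + 25 days = Nov 29, 2012.
Staging deployment finishes: Nov 29, 2012 + 60 days = Jan 28, 2013.
The canary is promoted: Jan 28, 2013 + 4 days = Feb 1, 2013.
Production rollout completes: Feb 1, 2013 + 5 days = Feb 6, 2013.
The release is announced: Feb 6, 2013 + 90 days = May 7, 2013.

May 7, 2013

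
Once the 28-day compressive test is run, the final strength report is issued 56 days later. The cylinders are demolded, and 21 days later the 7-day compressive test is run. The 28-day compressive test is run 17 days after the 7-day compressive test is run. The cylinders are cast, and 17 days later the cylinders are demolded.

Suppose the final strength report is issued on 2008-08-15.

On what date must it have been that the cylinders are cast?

The final strength report is issued: Aug 15, 2008.
The 28-day compressive test is run: Aug 15, 2008 − 56 days = Jun 20, 2008.
The 7-day compressive test is run: Jun 20, 2008 − 17 days = Jun 3, 2008.
The cylinders are demolded: Jun 3, 2008 − 21 days = May 13, 2008.
The cylinders are cast: May 13, 2008 − 17 days = Apr 26, 2008.

2008-04-26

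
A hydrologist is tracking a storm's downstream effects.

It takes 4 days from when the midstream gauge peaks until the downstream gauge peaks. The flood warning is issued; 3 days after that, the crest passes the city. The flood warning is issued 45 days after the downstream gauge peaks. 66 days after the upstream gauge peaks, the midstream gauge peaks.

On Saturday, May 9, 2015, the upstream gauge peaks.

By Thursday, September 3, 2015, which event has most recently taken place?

The flood warning is issued

The upstream gauge peaks: May 9, 2015.
The midstream gauge peaks: May 9, 2015 + 66 days = Jul 14, 2015.
The downstream gauge peaks: Jul 14, 2015 + 4 days = Jul 18, 2015.
The flood warning is issued: Jul 18, 2015 + 45 days = Sep 1, 2015.
The crest passes the city: Sep 1, 2015 + 3 days = Sep 4, 2015.
Sep 3, 2015 falls between when the flood warning is issued (Sep 1, 2015) and when the crest passes the city (Sep 4, 2015).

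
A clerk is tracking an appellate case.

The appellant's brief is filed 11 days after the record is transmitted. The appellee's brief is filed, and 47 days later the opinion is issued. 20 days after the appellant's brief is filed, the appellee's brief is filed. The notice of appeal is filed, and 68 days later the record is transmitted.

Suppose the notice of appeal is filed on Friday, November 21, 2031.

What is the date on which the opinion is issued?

The notice of appeal is filed: Nov 21, 2031.
The record is transmitted: Nov 21, 2031 + 68 days = Jan 28, 2032.
The appellant's brief is filed: Jan 28, 2032 + 11 days = Feb 8, 2032.
The appellee's brief is filed: Feb 8, 2032 + 20 days = Feb 28, 2032.
The opinion is issued: Feb 28, 2032 + 47 days = Apr 15, 2032.

Thursday, April 15, 2032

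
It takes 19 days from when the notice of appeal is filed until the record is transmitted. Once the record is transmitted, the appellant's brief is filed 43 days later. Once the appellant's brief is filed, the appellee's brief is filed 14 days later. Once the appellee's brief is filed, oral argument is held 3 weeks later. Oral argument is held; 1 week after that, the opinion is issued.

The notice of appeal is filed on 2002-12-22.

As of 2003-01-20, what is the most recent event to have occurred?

The notice of appeal is filed: Dec 22, 2002.
The record is transmitted: Dec 22, 2002 + 19 days = Jan 10, 2003.
The appellant's brief is filed: Jan 10, 2003 + 43 days = Feb 22, 2003.
The appellee's brief is filed: Feb 22, 2003 + 14 days = Mar 8, 2003.
Oral argument is held: Mar 8, 2003 + 3 weeks = Mar 29, 2003.
The opinion is issued: Mar 29, 2003 + 1 week = Apr 5, 2003.
Jan 20, 2003 falls between when the record is transmitted (Jan 10, 2003) and when the appellant's brief is filed (Feb 22, 2003).

The record is transmitted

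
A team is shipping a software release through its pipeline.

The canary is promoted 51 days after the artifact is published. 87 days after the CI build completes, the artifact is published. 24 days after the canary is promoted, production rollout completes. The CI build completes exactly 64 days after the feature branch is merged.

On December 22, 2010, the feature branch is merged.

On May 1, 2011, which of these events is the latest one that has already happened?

The feature branch is merged: Dec 22, 2010.
The CI build completes: Dec 22, 2010 + 64 days = Feb 24, 2011.
The artifact is published: Feb 24, 2011 + 87 days = May 22, 2011.
The canary is promoted: May 22, 2011 + 51 days = Jul 12, 2011.
Production rollout completes: Jul 12, 2011 + 24 days = Aug 5, 2011.
May 1, 2011 falls between when the CI build completes (Feb 24, 2011) and when the artifact is published (May 22, 2011).

The CI build completes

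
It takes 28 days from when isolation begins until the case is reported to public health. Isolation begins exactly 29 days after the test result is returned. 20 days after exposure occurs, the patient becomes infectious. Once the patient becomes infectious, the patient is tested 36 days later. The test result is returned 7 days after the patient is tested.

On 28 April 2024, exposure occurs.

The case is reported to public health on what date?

Exposure occurs: Apr 28, 2024.
The patient becomes infectious: Apr 28, 2024 + 20 days = May 18, 2024.
The patient is tested: May 18, 2024 + 36 days = Jun 23, 2024.
The test result is returned: Jun 23, 2024 + 7 days = Jun 30, 2024.
Isolation begins: Jun 30, 2024 + 29 days = Jul 29, 2024.
The case is reported to public health: Jul 29, 2024 + 28 days = Aug 26, 2024.

26 August 2024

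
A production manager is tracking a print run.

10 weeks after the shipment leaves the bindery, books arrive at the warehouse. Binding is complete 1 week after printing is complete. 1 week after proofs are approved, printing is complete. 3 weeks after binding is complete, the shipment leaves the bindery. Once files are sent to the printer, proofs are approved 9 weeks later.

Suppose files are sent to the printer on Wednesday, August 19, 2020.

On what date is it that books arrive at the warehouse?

Wednesday, February 3, 2021

Files are sent to the printer: Aug 19, 2020.
Proofs are approved: Aug 19, 2020 + 9 weeks = Oct 21, 2020.
Printing is complete: Oct 21, 2020 + 1 week = Oct 28, 2020.
Binding is complete: Oct 28, 2020 + 1 week = Nov 4, 2020.
The shipment leaves the bindery: Nov 4, 2020 + 3 weeks = Nov 25, 2020.
Books arrive at the warehouse: Nov 25, 2020 + 10 weeks = Feb 3, 2021.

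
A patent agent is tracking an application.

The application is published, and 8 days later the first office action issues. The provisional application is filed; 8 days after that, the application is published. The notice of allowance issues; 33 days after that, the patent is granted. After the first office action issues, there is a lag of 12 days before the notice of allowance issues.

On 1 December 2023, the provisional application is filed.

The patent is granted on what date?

31 January 2024

The provisional application is filed: Dec 1, 2023.
The application is published: Dec 1, 2023 + 8 days = Dec 9, 2023.
The first office action issues: Dec 9, 2023 + 8 days = Dec 17, 2023.
The notice of allowance issues: Dec 17, 2023 + 12 days = Dec 29, 2023.
The patent is granted: Dec 29, 2023 + 33 days = Jan 31, 2024.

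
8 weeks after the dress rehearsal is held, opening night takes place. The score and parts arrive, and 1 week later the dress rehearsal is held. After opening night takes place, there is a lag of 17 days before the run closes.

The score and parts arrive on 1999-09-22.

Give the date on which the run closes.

The score and parts arrive: Sep 22, 1999.
The dress rehearsal is held: Sep 22, 1999 + 1 week = Sep 29, 1999.
Opening night takes place: Sep 29, 1999 + 8 weeks = Nov 24, 1999.
The run closes: Nov 24, 1999 + 17 days = Dec 11, 1999.

1999-12-11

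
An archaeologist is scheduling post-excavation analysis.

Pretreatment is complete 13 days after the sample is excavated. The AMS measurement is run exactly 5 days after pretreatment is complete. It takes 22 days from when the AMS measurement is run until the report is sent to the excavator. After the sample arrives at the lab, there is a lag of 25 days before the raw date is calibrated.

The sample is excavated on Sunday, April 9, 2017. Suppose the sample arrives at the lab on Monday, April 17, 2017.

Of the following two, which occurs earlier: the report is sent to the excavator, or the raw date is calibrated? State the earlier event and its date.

The sample is excavated: Apr 9, 2017.
Pretreatment is complete: Apr 9, 2017 + 13 days = Apr 22, 2017.
The AMS measurement is run: Apr 22, 2017 + 5 days = Apr 27, 2017.
The report is sent to the excavator: Apr 27, 2017 + 22 days = May 19, 2017.
The sample arrives at the lab: Apr 17, 2017.
The raw date is calibrated: Apr 17, 2017 + 25 days = May 12, 2017.
Comparing: the report is sent to the excavator on May 19, 2017 vs the raw date is calibrated on May 12, 2017. Earlier: the raw date is calibrated.

The raw date is calibrated — Friday, May 12, 2017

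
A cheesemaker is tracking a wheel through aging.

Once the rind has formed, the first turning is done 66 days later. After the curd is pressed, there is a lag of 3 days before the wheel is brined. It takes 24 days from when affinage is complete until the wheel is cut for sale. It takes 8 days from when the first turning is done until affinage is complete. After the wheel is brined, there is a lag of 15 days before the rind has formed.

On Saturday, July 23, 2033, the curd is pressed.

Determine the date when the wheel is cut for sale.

The curd is pressed: Jul 23, 2033.
The wheel is brined: Jul 23, 2033 + 3 days = Jul 26, 2033.
The rind has formed: Jul 26, 2033 + 15 days = Aug 10, 2033.
The first turning is done: Aug 10, 2033 + 66 days = Oct 15, 2033.
Affinage is complete: Oct 15, 2033 + 8 days = Oct 23, 2033.
The wheel is cut for sale: Oct 23, 2033 + 24 days = Nov 16, 2033.

Wednesday, November 16, 2033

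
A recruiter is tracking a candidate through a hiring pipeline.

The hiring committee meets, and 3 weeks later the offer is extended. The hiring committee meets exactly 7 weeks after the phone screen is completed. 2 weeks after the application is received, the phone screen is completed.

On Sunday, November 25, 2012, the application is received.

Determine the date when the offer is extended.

Sunday, February 17, 2013

The application is received: Nov 25, 2012.
The phone screen is completed: Nov 25, 2012 + 2 weeks = Dec 9, 2012.
The hiring committee meets: Dec 9, 2012 + 7 weeks = Jan 27, 2013.
The offer is extended: Jan 27, 2013 + 3 weeks = Feb 17, 2013.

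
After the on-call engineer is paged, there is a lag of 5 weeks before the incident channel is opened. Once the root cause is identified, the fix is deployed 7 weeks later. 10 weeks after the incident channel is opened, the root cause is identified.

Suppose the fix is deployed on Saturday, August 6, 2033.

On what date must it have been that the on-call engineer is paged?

Saturday, March 5, 2033

The fix is deployed: Aug 6, 2033.
The root cause is identified: Aug 6, 2033 − 7 weeks = Jun 18, 2033.
The incident channel is opened: Jun 18, 2033 − 10 weeks = Apr 9, 2033.
The on-call engineer is paged: Apr 9, 2033 − 5 weeks = Mar 5, 2033.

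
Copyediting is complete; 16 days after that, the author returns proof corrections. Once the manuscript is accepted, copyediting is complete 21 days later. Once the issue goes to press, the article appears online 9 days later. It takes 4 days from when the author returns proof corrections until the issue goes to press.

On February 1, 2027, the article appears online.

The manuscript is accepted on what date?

The article appears online: Feb 1, 2027.
The issue goes to press: Feb 1, 2027 − 9 days = Jan 23, 2027.
The author returns proof corrections: Jan 23, 2027 − 4 days = Jan 19, 2027.
Copyediting is complete: Jan 19, 2027 − 16 days = Jan 3, 2027.
The manuscript is accepted: Jan 3, 2027 − 21 days = Dec 13, 2026.

December 13, 2026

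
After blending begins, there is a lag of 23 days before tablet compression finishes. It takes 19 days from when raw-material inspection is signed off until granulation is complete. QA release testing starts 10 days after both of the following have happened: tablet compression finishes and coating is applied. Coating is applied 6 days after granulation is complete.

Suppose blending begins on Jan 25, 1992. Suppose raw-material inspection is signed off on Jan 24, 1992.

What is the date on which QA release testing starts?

Blending begins: Jan 25, 1992.
Tablet compression finishes: Jan 25, 1992 + 23 days = Feb 17, 1992.
Raw-material inspection is signed off: Jan 24, 1992.
Granulation is complete: Jan 24, 1992 + 19 days = Feb 12, 1992.
Coating is applied: Feb 12, 1992 + 6 days = Feb 18, 1992.
Both prerequisites met — tablet compression finishes (Feb 17, 1992), coating is applied (Feb 18, 1992); the later is Feb 18, 1992.
QA release testing starts: Feb 18, 1992 + 10 days = Feb 28, 1992.

Feb 28, 1992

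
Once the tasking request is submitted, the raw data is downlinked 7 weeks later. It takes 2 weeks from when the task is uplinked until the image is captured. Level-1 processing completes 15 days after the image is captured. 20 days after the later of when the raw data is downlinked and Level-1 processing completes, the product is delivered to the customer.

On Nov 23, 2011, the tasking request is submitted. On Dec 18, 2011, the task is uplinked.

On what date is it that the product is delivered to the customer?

The tasking request is submitted: Nov 23, 2011.
The raw data is downlinked: Nov 23, 2011 + 7 weeks = Jan 11, 2012.
The task is uplinked: Dec 18, 2011.
The image is captured: Dec 18, 2011 + 2 weeks = Jan 1, 2012.
Level-1 processing completes: Jan 1, 2012 + 15 days = Jan 16, 2012.
Both prerequisites met — the raw data is downlinked (Jan 11, 2012), Level-1 processing completes (Jan 16, 2012); the later is Jan 16, 2012.
The product is delivered to the customer: Jan 16, 2012 + 20 days = Feb 5, 2012.

Feb 5, 2012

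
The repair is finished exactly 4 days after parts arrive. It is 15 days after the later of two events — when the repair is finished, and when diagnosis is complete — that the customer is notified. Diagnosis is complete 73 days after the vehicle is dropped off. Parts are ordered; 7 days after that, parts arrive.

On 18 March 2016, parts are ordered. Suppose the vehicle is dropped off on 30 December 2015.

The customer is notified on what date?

Parts are ordered: Mar 18, 2016.
Parts arrive: Mar 18, 2016 + 7 days = Mar 25, 2016.
The repair is finished: Mar 25, 2016 + 4 days = Mar 29, 2016.
The vehicle is dropped off: Dec 30, 2015.
Diagnosis is complete: Dec 30, 2015 + 73 days = Mar 12, 2016.
Both prerequisites met — the repair is finished (Mar 29, 2016), diagnosis is complete (Mar 12, 2016); the later is Mar 29, 2016.
The customer is notified: Mar 29, 2016 + 15 days = Apr 13, 2016.

13 April 2016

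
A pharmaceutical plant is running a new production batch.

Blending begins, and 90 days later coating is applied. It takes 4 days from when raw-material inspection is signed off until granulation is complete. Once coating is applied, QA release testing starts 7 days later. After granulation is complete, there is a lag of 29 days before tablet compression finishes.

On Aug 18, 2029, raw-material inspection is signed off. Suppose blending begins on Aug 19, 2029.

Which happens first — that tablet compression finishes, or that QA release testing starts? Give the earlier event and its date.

Tablet compression finishes — Sep 20, 2029

Raw-material inspection is signed off: Aug 18, 2029.
Granulation is complete: Aug 18, 2029 + 4 days = Aug 22, 2029.
Tablet compression finishes: Aug 22, 2029 + 29 days = Sep 20, 2029.
Blending begins: Aug 19, 2029.
Coating is applied: Aug 19, 2029 + 90 days = Nov 17, 2029.
QA release testing starts: Nov 17, 2029 + 7 days = Nov 24, 2029.
Comparing: tablet compression finishes on Sep 20, 2029 vs QA release testing starts on Nov 24, 2029. Earlier: tablet compression finishes.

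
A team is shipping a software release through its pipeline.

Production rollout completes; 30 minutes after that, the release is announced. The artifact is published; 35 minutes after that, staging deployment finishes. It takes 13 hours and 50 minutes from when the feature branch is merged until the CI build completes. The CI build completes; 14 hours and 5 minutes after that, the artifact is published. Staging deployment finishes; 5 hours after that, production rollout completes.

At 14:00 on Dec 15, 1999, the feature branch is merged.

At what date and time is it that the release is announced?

The feature branch is merged: 14:00 Dec 15, 1999.
The CI build completes: 14:00 Dec 15, 1999 + 13h50m = 03:50 Dec 16, 1999.
The artifact is published: 03:50 Dec 16, 1999 + 14h05m = 17:55 Dec 16, 1999.
Staging deployment finishes: 17:55 Dec 16, 1999 + 35m = 18:30 Dec 16, 1999.
Production rollout completes: 18:30 Dec 16, 1999 + 5h = 23:30 Dec 16, 1999.
The release is announced: 23:30 Dec 16, 1999 + 30m = 00:00 Dec 17, 1999.

00:00 on Dec 17, 1999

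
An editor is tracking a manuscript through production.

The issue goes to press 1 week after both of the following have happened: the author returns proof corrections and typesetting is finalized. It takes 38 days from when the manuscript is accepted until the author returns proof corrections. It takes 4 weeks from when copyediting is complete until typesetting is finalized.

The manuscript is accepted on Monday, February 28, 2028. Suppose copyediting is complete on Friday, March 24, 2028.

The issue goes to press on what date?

The manuscript is accepted: Feb 28, 2028.
The author returns proof corrections: Feb 28, 2028 + 38 days = Apr 6, 2028.
Copyediting is complete: Mar 24, 2028.
Typesetting is finalized: Mar 24, 2028 + 4 weeks = Apr 21, 2028.
Both prerequisites met — the author returns proof corrections (Apr 6, 2028), typesetting is finalized (Apr 21, 2028); the later is Apr 21, 2028.
The issue goes to press: Apr 21, 2028 + 1 week = Apr 28, 2028.

Friday, April 28, 2028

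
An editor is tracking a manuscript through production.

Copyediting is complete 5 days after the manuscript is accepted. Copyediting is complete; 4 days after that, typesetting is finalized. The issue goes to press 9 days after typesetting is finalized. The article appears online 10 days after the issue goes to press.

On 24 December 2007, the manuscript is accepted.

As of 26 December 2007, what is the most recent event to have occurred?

The manuscript is accepted: Dec 24, 2007.
Copyediting is complete: Dec 24, 2007 + 5 days = Dec 29, 2007.
Typesetting is finalized: Dec 29, 2007 + 4 days = Jan 2, 2008.
The issue goes to press: Jan 2, 2008 + 9 days = Jan 11, 2008.
The article appears online: Jan 11, 2008 + 10 days = Jan 21, 2008.
Dec 26, 2007 falls between when the manuscript is accepted (Dec 24, 2007) and when copyediting is complete (Dec 29, 2007).

The manuscript is accepted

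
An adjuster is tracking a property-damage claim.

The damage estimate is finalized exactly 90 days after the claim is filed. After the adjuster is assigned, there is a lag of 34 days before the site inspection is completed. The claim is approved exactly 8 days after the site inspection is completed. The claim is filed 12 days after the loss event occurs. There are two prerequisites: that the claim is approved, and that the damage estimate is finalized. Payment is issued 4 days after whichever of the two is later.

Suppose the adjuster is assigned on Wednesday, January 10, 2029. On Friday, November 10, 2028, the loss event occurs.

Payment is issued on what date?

Sunday, February 25, 2029

The adjuster is assigned: Jan 10, 2029.
The site inspection is completed: Jan 10, 2029 + 34 days = Feb 13, 2029.
The claim is approved: Feb 13, 2029 + 8 days = Feb 21, 2029.
The loss event occurs: Nov 10, 2028.
The claim is filed: Nov 10, 2028 + 12 days = Nov 22, 2028.
The damage estimate is finalized: Nov 22, 2028 + 90 days = Feb 20, 2029.
Both prerequisites met — the claim is approved (Feb 21, 2029), the damage estimate is finalized (Feb 20, 2029); the later is Feb 21, 2029.
Payment is issued: Feb 21, 2029 + 4 days = Feb 25, 2029.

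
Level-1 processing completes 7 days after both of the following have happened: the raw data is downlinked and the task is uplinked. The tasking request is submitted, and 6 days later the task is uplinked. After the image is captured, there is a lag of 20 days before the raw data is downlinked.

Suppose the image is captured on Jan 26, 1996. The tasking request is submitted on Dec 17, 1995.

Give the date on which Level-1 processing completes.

Feb 22, 1996

The image is captured: Jan 26, 1996.
The raw data is downlinked: Jan 26, 1996 + 20 days = Feb 15, 1996.
The tasking request is submitted: Dec 17, 1995.
The task is uplinked: Dec 17, 1995 + 6 days = Dec 23, 1995.
Both prerequisites met — the raw data is downlinked (Feb 15, 1996), the task is uplinked (Dec 23, 1995); the later is Feb 15, 1996.
Level-1 processing completes: Feb 15, 1996 + 7 days = Feb 22, 1996.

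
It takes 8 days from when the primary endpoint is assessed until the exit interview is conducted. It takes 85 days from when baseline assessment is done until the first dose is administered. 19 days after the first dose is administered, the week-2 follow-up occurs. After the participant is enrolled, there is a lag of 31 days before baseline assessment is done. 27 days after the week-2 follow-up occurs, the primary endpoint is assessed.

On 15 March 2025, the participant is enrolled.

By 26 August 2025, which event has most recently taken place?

The primary endpoint is assessed

The participant is enrolled: Mar 15, 2025.
Baseline assessment is done: Mar 15, 2025 + 31 days = Apr 15, 2025.
The first dose is administered: Apr 15, 2025 + 85 days = Jul 9, 2025.
The week-2 follow-up occurs: Jul 9, 2025 + 19 days = Jul 28, 2025.
The primary endpoint is assessed: Jul 28, 2025 + 27 days = Aug 24, 2025.
The exit interview is conducted: Aug 24, 2025 + 8 days = Sep 1, 2025.
Aug 26, 2025 falls between when the primary endpoint is assessed (Aug 24, 2025) and when the exit interview is conducted (Sep 1, 2025).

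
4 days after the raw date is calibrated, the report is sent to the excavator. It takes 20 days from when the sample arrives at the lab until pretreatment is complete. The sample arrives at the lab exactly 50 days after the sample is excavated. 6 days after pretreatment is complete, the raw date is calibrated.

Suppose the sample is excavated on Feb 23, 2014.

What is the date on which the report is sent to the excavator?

The sample is excavated: Feb 23, 2014.
The sample arrives at the lab: Feb 23, 2014 + 50 days = Apr 14, 2014.
Pretreatment is complete: Apr 14, 2014 + 20 days = May 4, 2014.
The raw date is calibrated: May 4, 2014 + 6 days = May 10, 2014.
The report is sent to the excavator: May 10, 2014 + 4 days = May 14, 2014.

May 14, 2014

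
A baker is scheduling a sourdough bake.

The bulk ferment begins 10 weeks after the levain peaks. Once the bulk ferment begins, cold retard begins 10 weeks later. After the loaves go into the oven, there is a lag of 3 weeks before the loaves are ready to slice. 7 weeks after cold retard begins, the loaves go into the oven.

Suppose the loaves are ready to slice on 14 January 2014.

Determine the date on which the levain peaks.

18 June 2013

The loaves are ready to slice: Jan 14, 2014.
The loaves go into the oven: Jan 14, 2014 − 3 weeks = Dec 24, 2013.
Cold retard begins: Dec 24, 2013 − 7 weeks = Nov 5, 2013.
The bulk ferment begins: Nov 5, 2013 − 10 weeks = Aug 27, 2013.
The levain peaks: Aug 27, 2013 − 10 weeks = Jun 18, 2013.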